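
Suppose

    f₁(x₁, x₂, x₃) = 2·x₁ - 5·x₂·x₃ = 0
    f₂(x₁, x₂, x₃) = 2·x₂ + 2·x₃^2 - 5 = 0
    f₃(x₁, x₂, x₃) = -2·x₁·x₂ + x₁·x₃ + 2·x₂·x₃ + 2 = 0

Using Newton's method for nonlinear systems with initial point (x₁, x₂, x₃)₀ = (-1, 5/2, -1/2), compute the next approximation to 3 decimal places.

(0.458, 2.904, 0.154)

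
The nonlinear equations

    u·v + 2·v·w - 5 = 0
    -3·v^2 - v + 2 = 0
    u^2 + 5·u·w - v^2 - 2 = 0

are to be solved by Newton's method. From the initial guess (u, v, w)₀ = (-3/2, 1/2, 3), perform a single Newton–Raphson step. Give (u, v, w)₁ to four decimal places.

At (-3/2, 1/2, 3): F = (-2.7500, 0.7500, -22.5000).
Jacobian J = [[v, u + 2·w, 2·v], [0, -6·v - 1, 0], [2·u + 5·w, -2·v, 5·u]].
At the point, J = [[0.5000, 4.5000, 1.0000], [0.0000, -4.0000, 0.0000], [12.0000, -1.0000, -7.5000]] (det J = 63.0000).
Solving J·Δ = −F gives Δ = (2.3482, 0.1875, 0.7321).
Then the next iterate is (u, v, w)₁ = (0.8482, 0.6875, 3.7321).

(0.8482, 0.6875, 3.7321)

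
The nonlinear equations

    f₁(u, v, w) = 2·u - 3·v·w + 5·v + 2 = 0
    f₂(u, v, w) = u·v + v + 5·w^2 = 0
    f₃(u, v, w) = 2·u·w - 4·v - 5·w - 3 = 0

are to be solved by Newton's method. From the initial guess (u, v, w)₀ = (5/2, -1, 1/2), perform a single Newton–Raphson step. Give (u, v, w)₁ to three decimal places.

At (5/2, -1, 1/2): F = (3.500, -2.250, 1.000).
Jacobian J = [[2, -3·w + 5, -3·v], [v, u + 1, 10·w], [2·w, -4, 2·u - 5]].
At the point, J = [[2.000, 3.500, 3.000], [-1.000, 3.500, 5.000], [1.000, -4.000, 0.000]] (det J = 59.000).
Solving J·Δ = −F gives Δ = (-1.763, -0.191, 0.231).
Then the next iterate is (u, v, w)₁ = (0.737, -1.191, 0.731).

(0.737, -1.191, 0.731)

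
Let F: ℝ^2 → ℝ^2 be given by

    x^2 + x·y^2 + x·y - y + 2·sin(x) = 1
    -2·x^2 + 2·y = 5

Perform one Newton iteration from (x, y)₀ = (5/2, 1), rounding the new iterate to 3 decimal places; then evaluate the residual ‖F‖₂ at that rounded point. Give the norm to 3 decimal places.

5.441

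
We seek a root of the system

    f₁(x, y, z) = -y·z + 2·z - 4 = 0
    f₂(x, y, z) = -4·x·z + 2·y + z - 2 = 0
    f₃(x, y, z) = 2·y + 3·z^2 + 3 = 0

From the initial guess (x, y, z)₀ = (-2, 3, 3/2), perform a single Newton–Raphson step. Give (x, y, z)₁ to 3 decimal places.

At (-2, 3, 3/2): F = (-5.500, 17.500, 15.750).
Jacobian J = [[0, -z, -y + 2], [-4·z, 2, -4·x + 1], [0, 2, 6·z]].
At the point, J = [[0.000, -1.500, -1.000], [-6.000, 2.000, 9.000], [0.000, 2.000, 9.000]] (det J = -69.000).
Solving J·Δ = −F gives Δ = (0.292, -2.935, -1.098).
Then the next iterate is (x, y, z)₁ = (-1.708, 0.065, 0.402).

(-1.708, 0.065, 0.402)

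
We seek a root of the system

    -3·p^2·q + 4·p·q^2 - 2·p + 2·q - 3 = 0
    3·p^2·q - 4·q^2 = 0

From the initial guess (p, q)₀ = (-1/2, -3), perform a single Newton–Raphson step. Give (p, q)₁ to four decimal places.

At (-1/2, -3): F = (-23.7500, -38.2500).
Jacobian J = [[-6·p·q + 4·q^2 - 2, -3·p^2 + 8·p·q + 2], [6·p·q, 3·p^2 - 8·q]].
At the point, J = [[25.0000, 13.2500], [9.0000, 24.7500]] (det J = 499.5000).
Solving J·Δ = −F gives Δ = (0.1622, 1.4865).
Then the next iterate is (p, q)₁ = (-0.3378, -1.5135).

(-0.3378, -1.5135)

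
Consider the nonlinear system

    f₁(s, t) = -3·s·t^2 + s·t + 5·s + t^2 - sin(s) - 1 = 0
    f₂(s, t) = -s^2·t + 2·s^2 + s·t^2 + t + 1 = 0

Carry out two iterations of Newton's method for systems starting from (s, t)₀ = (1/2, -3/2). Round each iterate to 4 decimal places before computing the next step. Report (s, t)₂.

At (1/2, -3/2): F = (-0.854426, 1.5000).
Jacobian J = [[-3·t^2 + t - cos(s) + 5, -6·s·t + s + 2·t], [-2·s·t + 4·s + t^2, -s^2 + 2·s·t + 1]].
At the point, J = [[-4.127583, 2.0000], [5.7500, -0.7500]] (det J = -8.404313).
Solving J·Δ = −F gives Δ = (-0.2807, -0.1521).
Then the next iterate is (s, t)₁ = (0.2193, -1.6521).
Round to (0.2193, -1.6521) and repeat: F = (0.450388, 0.122104), J = [[-5.816453, -0.911067], [4.331245, 0.227296]].
Δ = (-0.0814, 1.0141), so (s, t)₂ = (0.1379, -0.6380).

(0.1379, -0.6380)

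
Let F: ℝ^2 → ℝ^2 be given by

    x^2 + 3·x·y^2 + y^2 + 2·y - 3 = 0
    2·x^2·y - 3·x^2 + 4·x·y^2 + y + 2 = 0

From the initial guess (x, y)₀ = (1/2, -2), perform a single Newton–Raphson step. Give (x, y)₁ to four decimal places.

At (1/2, -2): F = (3.2500, 6.2500).
Jacobian J = [[2·x + 3·y^2, 6·x·y + 2·y + 2], [4·x·y - 6·x + 4·y^2, 2·x^2 + 8·x·y + 1]].
At the point, J = [[13.0000, -8.0000], [9.0000, -6.5000]] (det J = -12.5000).
Solving J·Δ = −F gives Δ = (2.3100, 4.1600).
Then the next iterate is (x, y)₁ = (2.8100, 2.1600).

(2.8100, 2.1600)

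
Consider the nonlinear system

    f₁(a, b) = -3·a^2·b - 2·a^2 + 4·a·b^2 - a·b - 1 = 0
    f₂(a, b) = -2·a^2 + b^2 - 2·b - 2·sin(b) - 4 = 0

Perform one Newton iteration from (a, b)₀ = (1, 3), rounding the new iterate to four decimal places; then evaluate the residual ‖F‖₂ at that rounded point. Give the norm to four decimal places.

At (1, 3): F = (21.0000, -3.282240).
Jacobian J = [[-6·a·b - 4·a + 4·b^2 - b, -3·a^2 + 8·a·b - a], [-4·a, 2·b - 2·cos(b) - 2]].
At the point, J = [[11.0000, 20.0000], [-4.0000, 5.979985]] (det J = 145.779835).
Solving J·Δ = −F gives Δ = (-1.3117, -0.3285).
Then the next iterate is (a, b)₁ = (-0.3117, 2.6715).
Re-evaluating at (-0.3117, 2.6715): F = (-10.038573, -3.306339), so ‖F‖₂ = 10.5691.

10.5691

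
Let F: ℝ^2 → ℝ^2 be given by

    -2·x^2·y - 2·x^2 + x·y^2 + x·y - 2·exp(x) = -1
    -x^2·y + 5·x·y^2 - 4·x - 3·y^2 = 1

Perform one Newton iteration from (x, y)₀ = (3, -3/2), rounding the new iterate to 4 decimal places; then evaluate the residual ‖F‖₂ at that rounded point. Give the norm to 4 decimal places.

At (3, -3/2): F = (-27.921074, 27.5000).
Jacobian J = [[-4·x·y - 4·x + y^2 + y - 2·exp(x), -2·x^2 + 2·x·y + x], [-2·x·y + 5·y^2 - 4, -x^2 + 10·x·y - 6·y]].
At the point, J = [[-33.421074, -24.0000], [16.2500, -45.0000]] (det J = 1893.948323).
Solving J·Δ = −F gives Δ = (-1.0119, 0.2457).
Then the next iterate is (x, y)₁ = (1.9881, -1.2543).
Re-evaluating at (1.9881, -1.2543): F = (-10.958891, 6.924543), so ‖F‖₂ = 12.9633.

12.9633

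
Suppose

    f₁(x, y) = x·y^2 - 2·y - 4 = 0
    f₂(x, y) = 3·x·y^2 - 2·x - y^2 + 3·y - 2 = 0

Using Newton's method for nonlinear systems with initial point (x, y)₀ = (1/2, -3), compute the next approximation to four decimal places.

At (1/2, -3): F = (6.5000, -7.5000).
Jacobian J = [[y^2, 2·x·y - 2], [3·y^2 - 2, 6·x·y - 2·y + 3]].
At the point, J = [[9.0000, -5.0000], [25.0000, 0.0000]] (det J = 125.0000).
Solving J·Δ = −F gives Δ = (0.3000, 1.8400).
Then the next iterate is (x, y)₁ = (0.8000, -1.1600).

(0.8000, -1.1600)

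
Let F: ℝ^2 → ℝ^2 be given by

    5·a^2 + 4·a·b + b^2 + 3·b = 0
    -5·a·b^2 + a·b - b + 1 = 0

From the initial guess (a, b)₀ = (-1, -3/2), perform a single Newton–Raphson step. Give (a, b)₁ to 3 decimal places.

(-0.603, -0.901)

At (-1, -3/2): F = (8.750, 15.250).
Jacobian J = [[10·a + 4·b, 4·a + 2·b + 3], [-5·b^2 + b, -10·a·b + a - 1]].
At the point, J = [[-16.000, -4.000], [-12.750, -17.000]] (det J = 221.000).
Solving J·Δ = −F gives Δ = (0.397, 0.599).
Then the next iterate is (a, b)₁ = (-0.603, -0.901).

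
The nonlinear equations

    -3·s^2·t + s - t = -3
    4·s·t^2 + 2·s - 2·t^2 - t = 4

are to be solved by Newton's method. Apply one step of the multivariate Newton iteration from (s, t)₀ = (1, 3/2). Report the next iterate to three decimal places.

(2.500, -2.000)

At (1, 3/2): F = (-2.000, 1.000).
Jacobian J = [[-6·s·t + 1, -3·s^2 - 1], [4·t^2 + 2, 8·s·t - 4·t - 1]].
At the point, J = [[-8.000, -4.000], [11.000, 5.000]] (det J = 4.000).
Solving J·Δ = −F gives Δ = (1.500, -3.500).
Then the next iterate is (s, t)₁ = (2.500, -2.000).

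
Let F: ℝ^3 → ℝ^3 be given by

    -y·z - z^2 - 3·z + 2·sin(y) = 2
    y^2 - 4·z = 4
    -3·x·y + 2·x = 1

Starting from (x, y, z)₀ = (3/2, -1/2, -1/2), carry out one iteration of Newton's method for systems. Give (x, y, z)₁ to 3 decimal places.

(0.922, -0.005, -1.061)

At (3/2, -1/2, -1/2): F = (-1.95885, -1.750, 4.250).
Jacobian J = [[0, -z + 2·cos(y), -y - 2·z - 3], [0, 2·y, -4], [-3·y + 2, -3·x, 0]].
At the point, J = [[0.000, 2.25517, -1.500], [0.000, -1.000, -4.000], [3.500, -4.500, 0.000]] (det J = -36.82231).
Solving J·Δ = −F gives Δ = (-0.578, 0.495, -0.561).
Then the next iterate is (x, y, z)₁ = (0.922, -0.005, -1.061).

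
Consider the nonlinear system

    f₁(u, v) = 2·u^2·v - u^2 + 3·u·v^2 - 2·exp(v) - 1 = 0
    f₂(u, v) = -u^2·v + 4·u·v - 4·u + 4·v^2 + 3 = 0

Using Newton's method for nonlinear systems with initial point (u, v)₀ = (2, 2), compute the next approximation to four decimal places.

(1.8593, 1.0219)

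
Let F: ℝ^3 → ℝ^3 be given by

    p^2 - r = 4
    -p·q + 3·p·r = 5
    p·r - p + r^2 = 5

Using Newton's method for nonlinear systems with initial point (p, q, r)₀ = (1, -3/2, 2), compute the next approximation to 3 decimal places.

At (1, -3/2, 2): F = (-5.000, 2.500, 0.000).
Jacobian J = [[2·p, 0, -1], [-q + 3·r, -p, 3·p], [r - 1, 0, p + 2·r]].
At the point, J = [[2.000, 0.000, -1.000], [7.500, -1.000, 3.000], [1.000, 0.000, 5.000]] (det J = -11.000).
Solving J·Δ = −F gives Δ = (2.273, 18.182, -0.455).
Then the next iterate is (p, q, r)₁ = (3.273, 16.682, 1.545).

(3.273, 16.682, 1.545)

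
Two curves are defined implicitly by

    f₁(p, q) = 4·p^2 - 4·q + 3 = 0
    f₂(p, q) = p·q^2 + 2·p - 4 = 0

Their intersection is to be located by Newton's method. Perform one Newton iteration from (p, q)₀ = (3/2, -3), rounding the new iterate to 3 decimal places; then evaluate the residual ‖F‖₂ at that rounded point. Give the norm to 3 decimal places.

41.199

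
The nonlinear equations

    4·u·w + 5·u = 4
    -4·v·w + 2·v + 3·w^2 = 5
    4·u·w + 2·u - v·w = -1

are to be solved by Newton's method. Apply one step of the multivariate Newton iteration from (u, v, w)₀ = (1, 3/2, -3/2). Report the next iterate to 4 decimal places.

At (1, 3/2, -3/2): F = (-5.0000, 13.7500, -0.7500).
Jacobian J = [[4·w + 5, 0, 4·u], [0, -4·w + 2, -4·v + 6·w], [4·w + 2, -w, 4·u - v]].
At the point, J = [[-1.0000, 0.0000, 4.0000], [0.0000, 8.0000, -15.0000], [-4.0000, 1.5000, 2.5000]] (det J = 85.5000).
Solving J·Δ = −F gives Δ = (1.2398, 1.2061, 1.5599).
Then the next iterate is (u, v, w)₁ = (2.2398, 2.7061, 0.0599).

(2.2398, 2.7061, 0.0599)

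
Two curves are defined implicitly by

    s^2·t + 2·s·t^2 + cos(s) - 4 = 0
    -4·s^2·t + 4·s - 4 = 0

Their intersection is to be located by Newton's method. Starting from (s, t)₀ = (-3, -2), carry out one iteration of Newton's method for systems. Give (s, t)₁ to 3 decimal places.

At (-3, -2): F = (-46.98999, 56.000).
Jacobian J = [[2·s·t + 2·t^2 - sin(s), s^2 + 4·s·t], [-8·s·t + 4, -4·s^2]].
At the point, J = [[20.14112, 33.000], [-44.000, -36.000]] (det J = 726.91968).
Solving J·Δ = −F gives Δ = (0.215, 1.293).
Then the next iterate is (s, t)₁ = (-2.785, -0.707).

(-2.785, -0.707)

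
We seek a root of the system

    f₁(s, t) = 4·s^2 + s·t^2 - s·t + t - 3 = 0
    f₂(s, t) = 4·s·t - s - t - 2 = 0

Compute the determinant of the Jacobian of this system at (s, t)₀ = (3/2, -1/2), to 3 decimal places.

57.750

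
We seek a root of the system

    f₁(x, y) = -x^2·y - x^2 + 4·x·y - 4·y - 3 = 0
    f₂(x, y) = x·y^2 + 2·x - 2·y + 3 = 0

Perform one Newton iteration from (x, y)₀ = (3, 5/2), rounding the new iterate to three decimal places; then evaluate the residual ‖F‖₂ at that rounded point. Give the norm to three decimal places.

9.838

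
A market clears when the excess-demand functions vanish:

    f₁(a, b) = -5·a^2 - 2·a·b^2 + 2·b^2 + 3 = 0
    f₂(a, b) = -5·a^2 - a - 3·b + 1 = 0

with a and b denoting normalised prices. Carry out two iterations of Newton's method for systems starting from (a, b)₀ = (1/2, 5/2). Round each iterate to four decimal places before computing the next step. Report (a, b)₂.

At (1/2, 5/2): F = (8.0000, -8.2500).
Jacobian J = [[-10·a - 2·b^2, -4·a·b + 4·b], [-10·a - 1, -3]].
At the point, J = [[-17.5000, 5.0000], [-6.0000, -3.0000]] (det J = 82.5000).
Solving J·Δ = −F gives Δ = (-0.2091, -2.3318).
Then the next iterate is (a, b)₁ = (0.2909, 0.1682).
Round to (0.2909, 0.1682) and repeat: F = (2.617009, -0.218614), J = [[-2.965582, 0.477082], [-3.9090, -3.0000]].
Δ = (0.7198, -1.0108), so (a, b)₂ = (1.0107, -0.8426).

(1.0107, -0.8426)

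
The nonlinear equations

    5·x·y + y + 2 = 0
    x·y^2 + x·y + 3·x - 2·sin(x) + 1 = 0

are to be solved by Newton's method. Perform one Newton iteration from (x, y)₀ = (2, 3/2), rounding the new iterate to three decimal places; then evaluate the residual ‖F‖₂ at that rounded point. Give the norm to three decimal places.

At (2, 3/2): F = (18.500, 12.68141).
Jacobian J = [[5·y, 5·x + 1], [y^2 + y - 2·cos(x) + 3, 2·x·y + x]].
At the point, J = [[7.500, 11.000], [7.58229, 8.000]] (det J = -23.40523).
Solving J·Δ = −F gives Δ = (0.363, -1.930).
Then the next iterate is (x, y)₁ = (2.363, -0.430).
Re-evaluating at (2.363, -0.430): F = (-3.51045, 6.10527), so ‖F‖₂ = 7.043.

7.043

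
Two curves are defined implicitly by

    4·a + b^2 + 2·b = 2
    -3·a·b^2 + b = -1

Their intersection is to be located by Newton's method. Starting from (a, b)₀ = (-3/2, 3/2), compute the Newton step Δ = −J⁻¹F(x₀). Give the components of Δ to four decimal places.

At (-3/2, 3/2): F = (-2.7500, 12.6250).
Jacobian J = [[4, 2·b + 2], [-3·b^2, -6·a·b + 1]].
At the point, J = [[4.0000, 5.0000], [-6.7500, 14.5000]] (det J = 91.7500).
Solving J·Δ = −F gives Δ = (1.1226, -0.3481).

(1.1226, -0.3481)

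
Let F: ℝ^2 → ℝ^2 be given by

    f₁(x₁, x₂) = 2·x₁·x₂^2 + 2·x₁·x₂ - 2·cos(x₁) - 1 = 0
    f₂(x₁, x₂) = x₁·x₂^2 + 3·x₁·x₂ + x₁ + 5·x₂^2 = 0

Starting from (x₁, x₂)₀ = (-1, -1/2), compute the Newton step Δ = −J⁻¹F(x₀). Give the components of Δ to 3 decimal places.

At (-1, -1/2): F = (-1.58060, 1.500).
Jacobian J = [[2·x₂^2 + 2·x₂ + 2·sin(x₁), 4·x₁·x₂ + 2·x₁], [x₂^2 + 3·x₂ + 1, 2·x₁·x₂ + 3·x₁ + 10·x₂]].
At the point, J = [[-2.18294, 0.000], [-0.250, -7.000]] (det J = 15.28059).
Solving J·Δ = −F gives Δ = (-0.724, 0.240).

(-0.724, 0.240)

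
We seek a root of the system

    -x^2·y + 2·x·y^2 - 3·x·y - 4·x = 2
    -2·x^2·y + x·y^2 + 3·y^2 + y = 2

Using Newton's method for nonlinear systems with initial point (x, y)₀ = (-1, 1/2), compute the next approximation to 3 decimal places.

(-0.375, 1.094)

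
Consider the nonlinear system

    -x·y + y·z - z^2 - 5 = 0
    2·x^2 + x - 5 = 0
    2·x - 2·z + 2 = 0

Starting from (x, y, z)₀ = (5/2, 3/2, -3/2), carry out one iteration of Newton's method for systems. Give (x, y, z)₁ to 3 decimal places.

At (5/2, 3/2, -3/2): F = (-13.250, 10.000, 10.000).
Jacobian J = [[-y, -x + z, y - 2·z], [4·x + 1, 0, 0], [2, 0, -2]].
At the point, J = [[-1.500, -4.000, 4.500], [11.000, 0.000, 0.000], [2.000, 0.000, -2.000]] (det J = -88.000).
Solving J·Δ = −F gives Δ = (-0.909, 1.631, 4.091).
Then the next iterate is (x, y, z)₁ = (1.591, 3.131, 2.591).

(1.591, 3.131, 2.591)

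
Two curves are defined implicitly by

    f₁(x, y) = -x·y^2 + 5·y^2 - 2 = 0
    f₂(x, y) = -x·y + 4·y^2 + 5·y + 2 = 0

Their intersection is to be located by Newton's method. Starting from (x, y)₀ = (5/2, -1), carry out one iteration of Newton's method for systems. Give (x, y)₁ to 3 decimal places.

At (5/2, -1): F = (0.500, 3.500).
Jacobian J = [[-y^2, -2·x·y + 10·y], [-y, -x + 8·y + 5]].
At the point, J = [[-1.000, -5.000], [1.000, -5.500]] (det J = 10.500).
Solving J·Δ = −F gives Δ = (-1.405, 0.381).
Then the next iterate is (x, y)₁ = (1.095, -0.619).

(1.095, -0.619)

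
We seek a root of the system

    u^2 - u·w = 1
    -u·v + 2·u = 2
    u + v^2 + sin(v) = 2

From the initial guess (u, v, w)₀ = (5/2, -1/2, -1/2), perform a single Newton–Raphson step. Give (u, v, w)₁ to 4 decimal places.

(2.4288, 1.1288, 1.9434)

At (5/2, -1/2, -1/2): F = (6.5000, 4.2500, 0.270574).
Jacobian J = [[2·u - w, 0, -u], [-v + 2, -u, 0], [1, 2·v + cos(v), 0]].
At the point, J = [[5.5000, 0.0000, -2.5000], [2.5000, -2.5000, 0.0000], [1.0000, -0.122417, 0.0000]] (det J = -5.484891).
Solving J·Δ = −F gives Δ = (-0.0712, 1.6288, 2.4434).
Then the next iterate is (u, v, w)₁ = (2.4288, 1.1288, 1.9434).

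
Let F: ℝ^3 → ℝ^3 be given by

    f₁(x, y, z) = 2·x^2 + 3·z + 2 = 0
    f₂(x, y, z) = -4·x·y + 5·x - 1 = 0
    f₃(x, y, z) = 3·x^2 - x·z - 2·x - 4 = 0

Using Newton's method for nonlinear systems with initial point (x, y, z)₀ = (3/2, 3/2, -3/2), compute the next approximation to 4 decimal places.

(1.2391, 1.1268, -1.6449)

At (3/2, 3/2, -3/2): F = (2.0000, -2.5000, 2.0000).
Jacobian J = [[4·x, 0, 3], [-4·y + 5, -4·x, 0], [6·x - z - 2, 0, -x]].
At the point, J = [[6.0000, 0.0000, 3.0000], [-1.0000, -6.0000, 0.0000], [8.5000, 0.0000, -1.5000]] (det J = 207.0000).
Solving J·Δ = −F gives Δ = (-0.2609, -0.3732, -0.1449).
Then the next iterate is (x, y, z)₁ = (1.2391, 1.1268, -1.6449).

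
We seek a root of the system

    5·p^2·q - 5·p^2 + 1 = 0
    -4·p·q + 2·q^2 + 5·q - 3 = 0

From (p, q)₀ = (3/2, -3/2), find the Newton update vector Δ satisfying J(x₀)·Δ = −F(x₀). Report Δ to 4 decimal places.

At (3/2, -3/2): F = (-27.1250, 3.0000).
Jacobian J = [[10·p·q - 10·p, 5·p^2], [-4·q, -4·p + 4·q + 5]].
At the point, J = [[-37.5000, 11.2500], [6.0000, -7.0000]] (det J = 195.0000).
Solving J·Δ = −F gives Δ = (-0.8006, -0.2577).

(-0.8006, -0.2577)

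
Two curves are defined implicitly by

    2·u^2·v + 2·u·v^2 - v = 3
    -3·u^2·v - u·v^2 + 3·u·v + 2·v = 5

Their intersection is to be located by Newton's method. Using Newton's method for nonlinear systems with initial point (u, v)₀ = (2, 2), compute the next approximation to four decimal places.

(1.2706, 1.5872)

At (2, 2): F = (27.0000, -21.0000).
Jacobian J = [[4·u·v + 2·v^2, 2·u^2 + 4·u·v - 1], [-6·u·v - v^2 + 3·v, -3·u^2 - 2·u·v + 3·u + 2]].
At the point, J = [[24.0000, 23.0000], [-22.0000, -12.0000]] (det J = 218.0000).
Solving J·Δ = −F gives Δ = (-0.7294, -0.4128).
Then the next iterate is (u, v)₁ = (1.2706, 1.5872).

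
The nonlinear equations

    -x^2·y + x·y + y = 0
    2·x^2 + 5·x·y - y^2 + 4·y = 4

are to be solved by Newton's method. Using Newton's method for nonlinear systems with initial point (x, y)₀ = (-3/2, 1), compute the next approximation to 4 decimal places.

(-1.3333, 0.2424)

At (-3/2, 1): F = (-2.7500, -4.0000).
Jacobian J = [[-2·x·y + y, -x^2 + x + 1], [4·x + 5·y, 5·x - 2·y + 4]].
At the point, J = [[4.0000, -2.7500], [-1.0000, -5.5000]] (det J = -24.7500).
Solving J·Δ = −F gives Δ = (0.1667, -0.7576).
Then the next iterate is (x, y)₁ = (-1.3333, 0.2424).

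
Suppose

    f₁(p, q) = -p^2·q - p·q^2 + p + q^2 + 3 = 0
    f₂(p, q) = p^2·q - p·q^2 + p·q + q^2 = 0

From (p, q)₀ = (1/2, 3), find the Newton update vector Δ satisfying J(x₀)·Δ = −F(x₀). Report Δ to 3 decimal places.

At (1/2, 3): F = (7.250, 6.750).
Jacobian J = [[-2·p·q - q^2 + 1, -p^2 - 2·p·q + 2·q], [2·p·q - q^2 + q, p^2 - 2·p·q + p + 2·q]].
At the point, J = [[-11.000, 2.750], [-3.000, 3.750]] (det J = -33.000).
Solving J·Δ = −F gives Δ = (0.261, -1.591).

(0.261, -1.591)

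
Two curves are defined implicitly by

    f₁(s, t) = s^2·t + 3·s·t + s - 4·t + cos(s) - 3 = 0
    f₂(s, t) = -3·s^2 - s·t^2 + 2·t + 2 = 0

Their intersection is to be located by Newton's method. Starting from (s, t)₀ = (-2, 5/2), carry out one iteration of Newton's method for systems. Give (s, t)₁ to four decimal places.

At (-2, 5/2): F = (-20.416147, 7.5000).
Jacobian J = [[2·s·t + 3·t - sin(s) + 1, s^2 + 3·s - 4], [-6·s - t^2, -2·s·t + 2]].
At the point, J = [[-0.590703, -6.0000], [5.7500, 12.0000]] (det J = 27.411569).
Solving J·Δ = −F gives Δ = (7.2960, -4.1210).
Then the next iterate is (s, t)₁ = (5.2960, -1.6210).

(5.2960, -1.6210)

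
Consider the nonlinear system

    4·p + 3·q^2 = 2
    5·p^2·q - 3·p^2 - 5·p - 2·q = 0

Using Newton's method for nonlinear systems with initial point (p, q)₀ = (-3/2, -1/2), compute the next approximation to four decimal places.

(-0.3995, -1.4493)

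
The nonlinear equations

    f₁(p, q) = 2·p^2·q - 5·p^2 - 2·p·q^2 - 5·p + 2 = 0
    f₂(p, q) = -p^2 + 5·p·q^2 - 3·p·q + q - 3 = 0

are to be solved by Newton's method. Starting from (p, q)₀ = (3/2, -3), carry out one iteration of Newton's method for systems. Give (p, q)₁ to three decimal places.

(0.773, -2.264)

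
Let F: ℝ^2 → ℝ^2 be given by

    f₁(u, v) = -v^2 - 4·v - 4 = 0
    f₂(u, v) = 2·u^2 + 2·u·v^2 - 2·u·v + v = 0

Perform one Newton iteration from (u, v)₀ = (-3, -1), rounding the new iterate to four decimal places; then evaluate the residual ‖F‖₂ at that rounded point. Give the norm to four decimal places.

2.8469

At (-3, -1): F = (-1.0000, 5.0000).
Jacobian J = [[0, -2·v - 4], [4·u + 2·v^2 - 2·v, 4·u·v - 2·u + 1]].
At the point, J = [[0.0000, -2.0000], [-8.0000, 19.0000]] (det J = -16.0000).
Solving J·Δ = −F gives Δ = (-0.5625, -0.5000).
Then the next iterate is (u, v)₁ = (-3.5625, -1.5000).
Re-evaluating at (-3.5625, -1.5000): F = (-0.2500, -2.835938), so ‖F‖₂ = 2.8469.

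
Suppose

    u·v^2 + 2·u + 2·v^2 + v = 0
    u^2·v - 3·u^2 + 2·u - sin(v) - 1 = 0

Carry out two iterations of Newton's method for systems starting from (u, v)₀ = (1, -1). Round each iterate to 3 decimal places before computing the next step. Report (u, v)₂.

At (1, -1): F = (4.000, -2.15853).
Jacobian J = [[v^2 + 2, 2·u·v + 4·v + 1], [2·u·v - 6·u + 2, u^2 - cos(v)]].
At the point, J = [[3.000, -5.000], [-6.000, 0.45970]] (det J = -28.62091).
Solving J·Δ = −F gives Δ = (-0.313, 0.612).
Then the next iterate is (u, v)₁ = (0.687, -0.388).
Round to (0.687, -0.388) and repeat: F = (1.39051, -0.84669), J = [[2.15054, -1.08511], [-2.65511, -0.45370]].
Δ = (-0.402, 0.485), so (u, v)₂ = (0.285, 0.097).

(0.285, 0.097)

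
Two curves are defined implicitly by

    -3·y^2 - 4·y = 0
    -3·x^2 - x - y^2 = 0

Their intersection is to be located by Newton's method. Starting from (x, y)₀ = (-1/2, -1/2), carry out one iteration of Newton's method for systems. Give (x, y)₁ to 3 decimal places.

(-0.875, 0.750)

At (-1/2, -1/2): F = (1.250, -0.500).
Jacobian J = [[0, -6·y - 4], [-6·x - 1, -2·y]].
At the point, J = [[0.000, -1.000], [2.000, 1.000]] (det J = 2.000).
Solving J·Δ = −F gives Δ = (-0.375, 1.250).
Then the next iterate is (x, y)₁ = (-0.875, 0.750).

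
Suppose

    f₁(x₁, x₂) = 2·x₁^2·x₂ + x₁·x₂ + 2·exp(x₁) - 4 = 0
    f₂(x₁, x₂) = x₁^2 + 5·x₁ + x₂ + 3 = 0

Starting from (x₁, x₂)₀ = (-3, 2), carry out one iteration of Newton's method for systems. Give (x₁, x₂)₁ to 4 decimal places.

At (-3, 2): F = (26.099574, -1.0000).
Jacobian J = [[4·x₁·x₂ + x₂ + 2·exp(x₁), 2·x₁^2 + x₁], [2·x₁ + 5, 1]].
At the point, J = [[-21.900426, 15.0000], [-1.0000, 1.0000]] (det J = -6.900426).
Solving J·Δ = −F gives Δ = (5.9561, 6.9561).
Then the next iterate is (x₁, x₂)₁ = (2.9561, 8.9561).

(2.9561, 8.9561)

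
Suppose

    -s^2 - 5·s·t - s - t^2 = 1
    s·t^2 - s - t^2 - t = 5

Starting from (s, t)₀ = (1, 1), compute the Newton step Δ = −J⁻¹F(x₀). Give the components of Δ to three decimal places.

At (1, 1): F = (-9.000, -7.000).
Jacobian J = [[-2·s - 5·t - 1, -5·s - 2·t], [t^2 - 1, 2·s·t - 2·t - 1]].
At the point, J = [[-8.000, -7.000], [0.000, -1.000]] (det J = 8.000).
Solving J·Δ = −F gives Δ = (5.000, -7.000).

(5.000, -7.000)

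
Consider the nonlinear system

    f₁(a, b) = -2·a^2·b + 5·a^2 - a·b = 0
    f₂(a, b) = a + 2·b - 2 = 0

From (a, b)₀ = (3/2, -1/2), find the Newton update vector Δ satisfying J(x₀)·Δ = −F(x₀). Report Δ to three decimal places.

(-0.453, 0.977)

At (3/2, -1/2): F = (14.250, -1.500).
Jacobian J = [[-4·a·b + 10·a - b, -2·a^2 - a], [1, 2]].
At the point, J = [[18.500, -6.000], [1.000, 2.000]] (det J = 43.000).
Solving J·Δ = −F gives Δ = (-0.453, 0.977).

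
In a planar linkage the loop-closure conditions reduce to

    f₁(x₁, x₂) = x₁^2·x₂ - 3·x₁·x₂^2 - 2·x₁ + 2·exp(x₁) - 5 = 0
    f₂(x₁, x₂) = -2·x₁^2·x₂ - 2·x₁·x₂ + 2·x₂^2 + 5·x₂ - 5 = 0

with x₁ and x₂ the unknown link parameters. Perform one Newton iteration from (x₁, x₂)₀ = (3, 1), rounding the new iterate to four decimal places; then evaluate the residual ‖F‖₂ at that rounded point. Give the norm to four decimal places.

At (3, 1): F = (29.171074, -22.0000).
Jacobian J = [[2·x₁·x₂ - 3·x₂^2 + 2·exp(x₁) - 2, x₁^2 - 6·x₁·x₂], [-4·x₁·x₂ - 2·x₂, -2·x₁^2 - 2·x₁ + 4·x₂ + 5]].
At the point, J = [[41.171074, -9.0000], [-14.0000, -15.0000]] (det J = -743.566108).
Solving J·Δ = −F gives Δ = (-0.8548, -0.6689).
Then the next iterate is (x₁, x₂)₁ = (2.1452, 0.3311).
Re-evaluating at (2.1452, 0.3311): F = (8.615266, -7.593164), so ‖F‖₂ = 11.4839.

11.4839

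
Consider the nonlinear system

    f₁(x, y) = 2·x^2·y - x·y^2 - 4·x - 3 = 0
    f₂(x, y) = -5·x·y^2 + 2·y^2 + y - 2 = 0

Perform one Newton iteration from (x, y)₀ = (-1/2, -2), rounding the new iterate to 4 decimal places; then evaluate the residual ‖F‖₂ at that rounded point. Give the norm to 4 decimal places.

At (-1/2, -2): F = (0.0000, 14.0000).
Jacobian J = [[4·x·y - y^2 - 4, 2·x^2 - 2·x·y], [-5·y^2, -10·x·y + 4·y + 1]].
At the point, J = [[-4.0000, -1.5000], [-20.0000, -17.0000]] (det J = 38.0000).
Solving J·Δ = −F gives Δ = (-0.5526, 1.4737).
Then the next iterate is (x, y)₁ = (-1.0526, -0.5263).
Re-evaluating at (-1.0526, -0.5263): F = (0.335716, -0.514509), so ‖F‖₂ = 0.6143.

0.6143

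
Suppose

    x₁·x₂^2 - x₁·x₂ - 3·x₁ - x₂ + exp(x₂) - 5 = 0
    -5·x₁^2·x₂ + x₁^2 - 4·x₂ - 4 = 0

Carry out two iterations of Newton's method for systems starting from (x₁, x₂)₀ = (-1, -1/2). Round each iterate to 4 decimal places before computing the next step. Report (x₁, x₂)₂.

(-1.4042, -0.1477)

At (-1, -1/2): F = (-1.643469, 1.5000).
Jacobian J = [[x₂^2 - x₂ - 3, 2·x₁·x₂ - x₁ + exp(x₂) - 1], [-10·x₁·x₂ + 2·x₁, -5·x₁^2 - 4]].
At the point, J = [[-2.2500, 1.606531], [-7.0000, -9.0000]] (det J = 31.495715).
Solving J·Δ = −F gives Δ = (-0.3931, 0.4724).
Then the next iterate is (x₁, x₂)₁ = (-1.3931, -0.0276).
Round to (-1.3931, -0.0276) and repeat: F = (0.140167, -1.681052), J = [[-2.971638, 1.442777], [-3.170696, -13.703638]].
Δ = (-0.0111, -0.1201), so (x₁, x₂)₂ = (-1.4042, -0.1477).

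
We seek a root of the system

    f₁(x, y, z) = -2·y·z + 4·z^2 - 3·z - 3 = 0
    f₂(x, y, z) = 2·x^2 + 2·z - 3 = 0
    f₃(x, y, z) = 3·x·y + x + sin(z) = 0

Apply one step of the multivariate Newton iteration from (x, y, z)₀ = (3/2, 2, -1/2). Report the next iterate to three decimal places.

(1.435, -0.115, -0.556)

At (3/2, 2, -1/2): F = (1.500, 0.500, 10.02057).
Jacobian J = [[0, -2·z, -2·y + 8·z - 3], [4·x, 0, 2], [3·y + 1, 3·x, cos(z)]].
At the point, J = [[0.000, 1.000, -11.000], [6.000, 0.000, 2.000], [7.000, 4.500, 0.87758]] (det J = -288.26550).
Solving J·Δ = −F gives Δ = (-0.065, -2.115, -0.056).
Then the next iterate is (x, y, z)₁ = (1.435, -0.115, -0.556).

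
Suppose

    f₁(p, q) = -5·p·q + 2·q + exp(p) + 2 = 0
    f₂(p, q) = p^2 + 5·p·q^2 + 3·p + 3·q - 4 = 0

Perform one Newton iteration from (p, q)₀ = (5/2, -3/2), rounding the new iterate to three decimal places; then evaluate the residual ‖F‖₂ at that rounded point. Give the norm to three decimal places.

At (5/2, -3/2): F = (29.93249, 33.375).
Jacobian J = [[-5·q + exp(p), -5·p + 2], [2·p + 5·q^2 + 3, 10·p·q + 3]].
At the point, J = [[19.68249, -10.500], [19.250, -34.500]] (det J = -476.92104).
Solving J·Δ = −F gives Δ = (-1.430, 0.169).
Then the next iterate is (p, q)₁ = (1.070, -1.331).
Re-evaluating at (1.070, -1.331): F = (9.37423, 5.83975), so ‖F‖₂ = 11.044.

11.044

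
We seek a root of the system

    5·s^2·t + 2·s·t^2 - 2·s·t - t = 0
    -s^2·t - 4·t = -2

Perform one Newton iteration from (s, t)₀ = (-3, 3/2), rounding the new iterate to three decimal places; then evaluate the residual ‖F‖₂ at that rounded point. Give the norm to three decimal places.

At (-3, 3/2): F = (61.500, -17.500).
Jacobian J = [[10·s·t + 2·t^2 - 2·t, 5·s^2 + 4·s·t - 2·s - 1], [-2·s·t, -s^2 - 4]].
At the point, J = [[-43.500, 32.000], [9.000, -13.000]] (det J = 277.500).
Solving J·Δ = −F gives Δ = (0.863, -0.749).
Then the next iterate is (s, t)₁ = (-2.137, 0.751).
Re-evaluating at (-2.137, 0.751): F = (17.19645, -4.43364), so ‖F‖₂ = 17.759.

17.759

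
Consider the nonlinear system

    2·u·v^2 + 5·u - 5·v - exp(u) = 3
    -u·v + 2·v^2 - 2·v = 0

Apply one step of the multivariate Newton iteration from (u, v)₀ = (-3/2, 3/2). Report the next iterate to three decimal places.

(1.326, 1.589)

At (-3/2, 3/2): F = (-24.97313, 3.750).
Jacobian J = [[2·v^2 - exp(u) + 5, 4·u·v - 5], [-v, -u + 4·v - 2]].
At the point, J = [[9.27687, -14.000], [-1.500, 5.500]] (det J = 30.02278).
Solving J·Δ = −F gives Δ = (2.826, 0.089).
Then the next iterate is (u, v)₁ = (1.326, 1.589).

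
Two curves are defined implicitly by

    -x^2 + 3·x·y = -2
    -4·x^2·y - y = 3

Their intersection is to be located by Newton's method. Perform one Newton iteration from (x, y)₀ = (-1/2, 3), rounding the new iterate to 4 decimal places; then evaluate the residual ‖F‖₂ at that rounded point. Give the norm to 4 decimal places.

2113.2960

At (-1/2, 3): F = (-2.7500, -9.0000).
Jacobian J = [[-2·x + 3·y, 3·x], [-8·x·y, -4·x^2 - 1]].
At the point, J = [[10.0000, -1.5000], [12.0000, -2.0000]] (det J = -2.0000).
Solving J·Δ = −F gives Δ = (-4.0000, -28.5000).
Then the next iterate is (x, y)₁ = (-4.5000, -25.5000).
Re-evaluating at (-4.5000, -25.5000): F = (326.0000, 2088.0000), so ‖F‖₂ = 2113.2960.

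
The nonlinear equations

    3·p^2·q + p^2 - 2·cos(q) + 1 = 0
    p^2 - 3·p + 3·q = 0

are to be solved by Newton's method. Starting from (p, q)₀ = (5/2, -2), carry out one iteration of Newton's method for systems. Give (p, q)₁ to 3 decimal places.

(2.817, 0.205)

At (5/2, -2): F = (-29.41771, -7.250).
Jacobian J = [[6·p·q + 2·p, 3·p^2 + 2·sin(q)], [2·p - 3, 3]].
At the point, J = [[-25.000, 16.93141], [2.000, 3.000]] (det J = -108.86281).
Solving J·Δ = −F gives Δ = (0.317, 2.205).
Then the next iterate is (p, q)₁ = (2.817, 0.205).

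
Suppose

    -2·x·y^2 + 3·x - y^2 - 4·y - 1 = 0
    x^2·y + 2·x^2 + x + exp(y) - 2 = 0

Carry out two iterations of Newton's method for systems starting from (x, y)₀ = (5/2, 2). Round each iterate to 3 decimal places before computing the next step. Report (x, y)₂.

(0.791, 0.702)

At (5/2, 2): F = (-25.500, 32.88906).
Jacobian J = [[-2·y^2 + 3, -4·x·y - 2·y - 4], [2·x·y + 4·x + 1, x^2 + exp(y)]].
At the point, J = [[-5.000, -28.000], [21.000, 13.63906]] (det J = 519.80472).
Solving J·Δ = −F gives Δ = (-1.103, -0.714).
Then the next iterate is (x, y)₁ = (1.397, 1.286).
Round to (1.397, 1.286) and repeat: F = (-8.22750, 9.42827), J = [[-0.30759, -13.75817], [10.18108, 5.56989]].
Δ = (-0.606, -0.584), so (x, y)₂ = (0.791, 0.702).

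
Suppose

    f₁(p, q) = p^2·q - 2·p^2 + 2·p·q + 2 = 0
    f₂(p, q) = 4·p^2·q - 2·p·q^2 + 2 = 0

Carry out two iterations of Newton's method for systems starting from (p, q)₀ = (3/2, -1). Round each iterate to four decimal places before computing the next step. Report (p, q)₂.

At (3/2, -1): F = (-7.7500, -10.0000).
Jacobian J = [[2·p·q - 4·p + 2·q, p^2 + 2·p], [8·p·q - 2·q^2, 4·p^2 - 4·p·q]].
At the point, J = [[-11.0000, 5.2500], [-14.0000, 15.0000]] (det J = -91.5000).
Solving J·Δ = −F gives Δ = (-0.6967, 0.0164).
Then the next iterate is (p, q)₁ = (0.8033, -0.9836).
Round to (0.8033, -0.9836) and repeat: F = (-1.505542, -2.093168), J = [[-6.760652, 2.251891], [-8.255945, 5.741667]].
Δ = (-0.1943, 0.0851), so (p, q)₂ = (0.6090, -0.8985).

(0.6090, -0.8985)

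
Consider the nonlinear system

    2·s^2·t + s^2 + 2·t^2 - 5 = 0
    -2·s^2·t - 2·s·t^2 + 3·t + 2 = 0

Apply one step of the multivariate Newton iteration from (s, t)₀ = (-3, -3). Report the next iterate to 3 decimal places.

At (-3, -3): F = (-32.000, 101.000).
Jacobian J = [[4·s·t + 2·s, 2·s^2 + 4·t], [-4·s·t - 2·t^2, -2·s^2 - 4·s·t + 3]].
At the point, J = [[30.000, 6.000], [-54.000, -51.000]] (det J = -1206.000).
Solving J·Δ = −F gives Δ = (0.851, 1.080).
Then the next iterate is (s, t)₁ = (-2.149, -1.920).

(-2.149, -1.920)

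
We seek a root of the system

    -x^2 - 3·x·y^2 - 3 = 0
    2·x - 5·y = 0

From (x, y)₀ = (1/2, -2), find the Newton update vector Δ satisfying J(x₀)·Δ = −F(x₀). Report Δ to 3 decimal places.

At (1/2, -2): F = (-9.250, 11.000).
Jacobian J = [[-2·x - 3·y^2, -6·x·y], [2, -5]].
At the point, J = [[-13.000, 6.000], [2.000, -5.000]] (det J = 53.000).
Solving J·Δ = −F gives Δ = (0.373, 2.349).

(0.373, 2.349)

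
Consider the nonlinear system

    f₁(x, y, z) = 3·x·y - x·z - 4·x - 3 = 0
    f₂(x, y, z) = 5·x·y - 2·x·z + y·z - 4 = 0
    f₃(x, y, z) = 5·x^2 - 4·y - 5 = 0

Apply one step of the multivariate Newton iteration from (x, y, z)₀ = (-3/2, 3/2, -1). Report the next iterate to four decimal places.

(-1.7682, 2.5682, 5.9727)

At (-3/2, 3/2, -1): F = (-5.2500, -19.7500, 0.2500).
Jacobian J = [[3·y - z - 4, 3·x, -x], [5·y - 2·z, 5·x + z, -2·x + y], [10·x, -4, 0]].
At the point, J = [[1.5000, -4.5000, 1.5000], [9.5000, -8.5000, 4.5000], [-15.0000, -4.0000, 0.0000]] (det J = 82.5000).
Solving J·Δ = −F gives Δ = (-0.2682, 1.0682, 6.9727).
Then the next iterate is (x, y, z)₁ = (-1.7682, 2.5682, 5.9727).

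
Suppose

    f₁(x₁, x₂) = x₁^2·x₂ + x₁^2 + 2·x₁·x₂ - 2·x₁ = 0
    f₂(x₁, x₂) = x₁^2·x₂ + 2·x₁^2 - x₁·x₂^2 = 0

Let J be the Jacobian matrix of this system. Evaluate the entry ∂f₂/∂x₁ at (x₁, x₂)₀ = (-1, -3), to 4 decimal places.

∂f₂/∂x₁ = 2·x₁·x₂ + 4·x₁ - x₂^2.
At (-1, -3) this is -7.0000.

-7.0000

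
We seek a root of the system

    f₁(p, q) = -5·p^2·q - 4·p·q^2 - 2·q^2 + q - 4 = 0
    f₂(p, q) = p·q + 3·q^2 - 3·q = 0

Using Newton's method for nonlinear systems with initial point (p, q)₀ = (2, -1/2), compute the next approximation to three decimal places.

At (2, -1/2): F = (3.000, 1.250).
Jacobian J = [[-10·p·q - 4·q^2, -5·p^2 - 8·p·q - 4·q + 1], [q, p + 6·q - 3]].
At the point, J = [[9.000, -9.000], [-0.500, -4.000]] (det J = -40.500).
Solving J·Δ = −F gives Δ = (-0.019, 0.315).
Then the next iterate is (p, q)₁ = (1.981, -0.185).

(1.981, -0.185)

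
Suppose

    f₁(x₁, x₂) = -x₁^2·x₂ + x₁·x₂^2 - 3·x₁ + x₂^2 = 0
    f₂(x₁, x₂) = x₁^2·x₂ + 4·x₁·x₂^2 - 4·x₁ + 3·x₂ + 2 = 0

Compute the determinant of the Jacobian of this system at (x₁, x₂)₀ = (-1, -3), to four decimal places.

38.0000

J = [[-2·x₁·x₂ + x₂^2 - 3, -x₁^2 + 2·x₁·x₂ + 2·x₂], [2·x₁·x₂ + 4·x₂^2 - 4, x₁^2 + 8·x₁·x₂ + 3]].
At the point, J = [[0.0000, -1.0000], [38.0000, 28.0000]].
det J = 38.0000.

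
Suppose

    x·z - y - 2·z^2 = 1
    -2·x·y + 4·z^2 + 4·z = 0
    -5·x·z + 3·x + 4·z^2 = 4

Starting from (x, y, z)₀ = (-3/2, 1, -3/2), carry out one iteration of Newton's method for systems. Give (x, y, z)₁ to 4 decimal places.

(1.6404, 14.2632, 3.4386)

At (-3/2, 1, -3/2): F = (-4.2500, 6.0000, -10.7500).
Jacobian J = [[z, -1, x - 4·z], [-2·y, -2·x, 8·z + 4], [-5·z + 3, 0, -5·x + 8·z]].
At the point, J = [[-1.5000, -1.0000, 4.5000], [-2.0000, 3.0000, -8.0000], [10.5000, 0.0000, -4.5000]] (det J = -28.5000).
Solving J·Δ = −F gives Δ = (3.1404, 13.2632, 4.9386).
Then the next iterate is (x, y, z)₁ = (1.6404, 14.2632, 3.4386).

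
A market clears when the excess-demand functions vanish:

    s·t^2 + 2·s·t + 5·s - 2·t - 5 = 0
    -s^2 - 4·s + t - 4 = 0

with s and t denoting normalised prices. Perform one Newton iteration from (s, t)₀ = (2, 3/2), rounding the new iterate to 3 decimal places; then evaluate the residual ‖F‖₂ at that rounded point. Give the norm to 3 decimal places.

6.311

At (2, 3/2): F = (12.500, -14.500).
Jacobian J = [[t^2 + 2·t + 5, 2·s·t + 2·s - 2], [-2·s - 4, 1]].
At the point, J = [[10.250, 8.000], [-8.000, 1.000]] (det J = 74.250).
Solving J·Δ = −F gives Δ = (-1.731, 0.655).
Then the next iterate is (s, t)₁ = (0.269, 2.155).
Re-evaluating at (0.269, 2.155): F = (-5.55637, -2.99336), so ‖F‖₂ = 6.311.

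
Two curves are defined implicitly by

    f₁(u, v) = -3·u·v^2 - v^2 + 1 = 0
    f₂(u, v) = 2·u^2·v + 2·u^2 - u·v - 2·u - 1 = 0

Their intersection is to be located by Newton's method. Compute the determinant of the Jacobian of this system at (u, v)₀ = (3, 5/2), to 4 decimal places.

1593.7500

J = [[-3·v^2, -6·u·v - 2·v], [4·u·v + 4·u - v - 2, 2·u^2 - u]].
At the point, J = [[-18.7500, -50.0000], [37.5000, 15.0000]].
det J = 1593.7500.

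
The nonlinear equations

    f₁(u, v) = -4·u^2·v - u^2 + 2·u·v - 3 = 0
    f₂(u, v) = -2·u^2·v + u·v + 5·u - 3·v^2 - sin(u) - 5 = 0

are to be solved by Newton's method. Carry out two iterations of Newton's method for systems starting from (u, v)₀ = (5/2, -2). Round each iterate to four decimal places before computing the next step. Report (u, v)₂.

At (5/2, -2): F = (30.7500, 14.901528).
Jacobian J = [[-8·u·v - 2·u + 2·v, -4·u^2 + 2·u], [-4·u·v + v - cos(u) + 5, -2·u^2 + u - 6·v]].
At the point, J = [[31.0000, -20.0000], [23.801144, 2.0000]] (det J = 538.022872).
Solving J·Δ = −F gives Δ = (-0.6682, 0.5017).
Then the next iterate is (u, v)₁ = (1.8318, -1.4983).
Round to (1.8318, -1.4983) and repeat: F = (8.265467, 3.768639), J = [[15.296488, -9.758365], [14.738094, 4.110618]].
Δ = (-0.3423, 0.3105), so (u, v)₂ = (1.4895, -1.1878).

(1.4895, -1.1878)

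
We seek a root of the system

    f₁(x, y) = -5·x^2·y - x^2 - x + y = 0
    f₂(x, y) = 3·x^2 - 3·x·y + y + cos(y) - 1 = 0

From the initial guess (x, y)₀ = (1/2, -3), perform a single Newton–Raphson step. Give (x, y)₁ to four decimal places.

At (1/2, -3): F = (0.0000, 0.260008).
Jacobian J = [[-10·x·y - 2·x - 1, -5·x^2 + 1], [6·x - 3·y, -3·x - sin(y) + 1]].
At the point, J = [[13.0000, -0.2500], [12.0000, -0.358880]] (det J = -1.665440).
Solving J·Δ = −F gives Δ = (0.0390, 2.0296).
Then the next iterate is (x, y)₁ = (0.5390, -0.9704).

(0.5390, -0.9704)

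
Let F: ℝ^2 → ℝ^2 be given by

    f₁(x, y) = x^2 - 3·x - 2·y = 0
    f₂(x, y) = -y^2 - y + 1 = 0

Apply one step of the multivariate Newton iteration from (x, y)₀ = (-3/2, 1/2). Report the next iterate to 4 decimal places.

At (-3/2, 1/2): F = (5.7500, 0.2500).
Jacobian J = [[2·x - 3, -2], [0, -2·y - 1]].
At the point, J = [[-6.0000, -2.0000], [0.0000, -2.0000]] (det J = 12.0000).
Solving J·Δ = −F gives Δ = (0.9167, 0.1250).
Then the next iterate is (x, y)₁ = (-0.5833, 0.6250).

(-0.5833, 0.6250)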